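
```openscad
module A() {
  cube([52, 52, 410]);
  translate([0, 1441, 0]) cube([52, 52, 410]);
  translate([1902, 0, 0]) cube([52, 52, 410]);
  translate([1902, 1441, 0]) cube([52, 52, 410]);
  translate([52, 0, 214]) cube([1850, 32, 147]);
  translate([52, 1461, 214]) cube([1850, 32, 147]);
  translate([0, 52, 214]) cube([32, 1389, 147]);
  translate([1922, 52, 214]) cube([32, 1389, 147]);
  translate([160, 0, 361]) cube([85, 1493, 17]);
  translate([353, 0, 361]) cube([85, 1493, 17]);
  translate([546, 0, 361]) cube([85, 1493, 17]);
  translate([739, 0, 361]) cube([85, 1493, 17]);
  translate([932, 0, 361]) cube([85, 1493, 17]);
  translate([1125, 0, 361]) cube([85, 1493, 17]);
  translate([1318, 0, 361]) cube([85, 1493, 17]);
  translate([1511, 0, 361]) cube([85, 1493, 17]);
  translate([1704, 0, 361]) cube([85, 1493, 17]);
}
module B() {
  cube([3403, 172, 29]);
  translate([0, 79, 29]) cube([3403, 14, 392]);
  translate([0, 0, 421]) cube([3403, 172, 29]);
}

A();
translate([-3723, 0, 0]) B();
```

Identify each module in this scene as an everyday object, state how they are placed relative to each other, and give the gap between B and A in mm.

A is a bed frame. B is an I-beam. The I-beam is on the floor beside the bed frame on its −x side. The gap between the I-beam and the bed frame is 320 mm.

The I-beam's nearest face is 320 mm from the bed frame's −x face.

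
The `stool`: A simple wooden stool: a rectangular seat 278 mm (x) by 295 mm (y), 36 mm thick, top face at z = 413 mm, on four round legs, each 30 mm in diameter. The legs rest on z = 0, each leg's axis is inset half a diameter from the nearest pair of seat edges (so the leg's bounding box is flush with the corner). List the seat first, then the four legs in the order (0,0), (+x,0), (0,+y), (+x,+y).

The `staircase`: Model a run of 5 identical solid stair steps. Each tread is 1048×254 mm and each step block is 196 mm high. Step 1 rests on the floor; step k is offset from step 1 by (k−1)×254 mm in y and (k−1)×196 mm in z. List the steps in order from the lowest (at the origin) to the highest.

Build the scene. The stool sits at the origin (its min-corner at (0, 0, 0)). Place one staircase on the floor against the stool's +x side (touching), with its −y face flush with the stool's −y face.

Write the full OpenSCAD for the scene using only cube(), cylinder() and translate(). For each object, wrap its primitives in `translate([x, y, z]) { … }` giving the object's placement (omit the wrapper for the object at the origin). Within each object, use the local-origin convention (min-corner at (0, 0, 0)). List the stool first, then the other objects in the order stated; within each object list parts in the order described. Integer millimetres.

translate([0, 0, 377]) cube([278, 295, 36]);
translate([15, 15, 0]) cylinder(h = 377, r = 15);
translate([263, 15, 0]) cylinder(h = 377, r = 15);
translate([15, 280, 0]) cylinder(h = 377, r = 15);
translate([263, 280, 0]) cylinder(h = 377, r = 15);
translate([278, 0, 0]) {
  cube([1048, 254, 196]);
  translate([0, 254, 196]) cube([1048, 254, 196]);
  translate([0, 508, 392]) cube([1048, 254, 196]);
  translate([0, 762, 588]) cube([1048, 254, 196]);
  translate([0, 1016, 784]) cube([1048, 254, 196]);
}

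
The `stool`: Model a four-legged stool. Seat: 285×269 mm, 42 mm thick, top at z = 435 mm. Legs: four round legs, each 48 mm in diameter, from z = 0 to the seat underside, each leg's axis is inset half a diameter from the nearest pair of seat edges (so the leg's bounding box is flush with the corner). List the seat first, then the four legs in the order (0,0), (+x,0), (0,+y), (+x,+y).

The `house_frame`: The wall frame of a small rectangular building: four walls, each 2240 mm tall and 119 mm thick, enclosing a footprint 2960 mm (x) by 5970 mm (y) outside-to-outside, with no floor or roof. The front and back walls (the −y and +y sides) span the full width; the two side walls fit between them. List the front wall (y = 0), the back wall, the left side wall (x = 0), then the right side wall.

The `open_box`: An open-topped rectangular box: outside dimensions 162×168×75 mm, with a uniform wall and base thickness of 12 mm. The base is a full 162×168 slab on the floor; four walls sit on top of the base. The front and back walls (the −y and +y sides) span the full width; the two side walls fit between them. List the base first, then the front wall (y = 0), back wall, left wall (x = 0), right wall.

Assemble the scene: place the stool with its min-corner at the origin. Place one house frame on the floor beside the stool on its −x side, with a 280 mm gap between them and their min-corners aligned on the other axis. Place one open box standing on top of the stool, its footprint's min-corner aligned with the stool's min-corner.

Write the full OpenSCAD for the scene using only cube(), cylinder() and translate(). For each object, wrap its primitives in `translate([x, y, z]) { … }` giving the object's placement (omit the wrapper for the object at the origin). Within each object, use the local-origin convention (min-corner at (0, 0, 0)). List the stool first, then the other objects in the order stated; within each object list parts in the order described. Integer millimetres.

translate([0, 0, 393]) cube([285, 269, 42]);
translate([24, 24, 0]) cylinder(h = 393, r = 24);
translate([261, 24, 0]) cylinder(h = 393, r = 24);
translate([24, 245, 0]) cylinder(h = 393, r = 24);
translate([261, 245, 0]) cylinder(h = 393, r = 24);
translate([-3240, 0, 0]) {
  cube([2960, 119, 2240]);
  translate([0, 5851, 0]) cube([2960, 119, 2240]);
  translate([0, 119, 0]) cube([119, 5732, 2240]);
  translate([2841, 119, 0]) cube([119, 5732, 2240]);
}
translate([0, 0, 435]) {
  cube([162, 168, 12]);
  translate([0, 0, 12]) cube([162, 12, 63]);
  translate([0, 156, 12]) cube([162, 12, 63]);
  translate([0, 12, 12]) cube([12, 144, 63]);
  translate([150, 12, 12]) cube([12, 144, 63]);
}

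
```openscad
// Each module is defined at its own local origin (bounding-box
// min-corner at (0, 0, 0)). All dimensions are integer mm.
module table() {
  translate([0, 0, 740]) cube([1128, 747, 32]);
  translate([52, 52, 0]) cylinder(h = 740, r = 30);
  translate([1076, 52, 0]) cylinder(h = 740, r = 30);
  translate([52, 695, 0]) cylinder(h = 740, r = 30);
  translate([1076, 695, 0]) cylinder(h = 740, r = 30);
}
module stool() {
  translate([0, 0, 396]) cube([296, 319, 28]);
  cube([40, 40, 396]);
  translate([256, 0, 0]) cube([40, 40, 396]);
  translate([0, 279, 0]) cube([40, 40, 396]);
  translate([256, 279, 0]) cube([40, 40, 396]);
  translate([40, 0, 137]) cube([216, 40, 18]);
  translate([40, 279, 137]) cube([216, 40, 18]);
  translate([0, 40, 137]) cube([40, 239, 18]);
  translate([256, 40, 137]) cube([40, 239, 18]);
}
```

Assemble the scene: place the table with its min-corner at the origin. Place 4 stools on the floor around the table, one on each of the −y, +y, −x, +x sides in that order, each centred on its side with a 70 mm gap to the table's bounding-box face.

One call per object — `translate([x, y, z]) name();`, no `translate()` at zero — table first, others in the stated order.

table();
translate([416, -389, 0]) stool();
translate([416, 817, 0]) stool();
translate([-366, 214, 0]) stool();
translate([1198, 214, 0]) stool();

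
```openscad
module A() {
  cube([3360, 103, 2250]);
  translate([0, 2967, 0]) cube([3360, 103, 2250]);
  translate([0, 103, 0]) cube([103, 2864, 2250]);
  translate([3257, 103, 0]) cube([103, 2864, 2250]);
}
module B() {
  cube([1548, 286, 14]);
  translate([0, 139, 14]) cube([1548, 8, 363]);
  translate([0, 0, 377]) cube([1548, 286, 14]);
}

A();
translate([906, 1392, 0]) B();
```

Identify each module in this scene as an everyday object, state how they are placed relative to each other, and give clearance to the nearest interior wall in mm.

Clearances: x = 803, y = 1289; minimum 803 mm.

A is a house frame. B is an I-beam. The I-beam sits inside the house frame, centred. The clearance to the nearest interior wall is 803 mm.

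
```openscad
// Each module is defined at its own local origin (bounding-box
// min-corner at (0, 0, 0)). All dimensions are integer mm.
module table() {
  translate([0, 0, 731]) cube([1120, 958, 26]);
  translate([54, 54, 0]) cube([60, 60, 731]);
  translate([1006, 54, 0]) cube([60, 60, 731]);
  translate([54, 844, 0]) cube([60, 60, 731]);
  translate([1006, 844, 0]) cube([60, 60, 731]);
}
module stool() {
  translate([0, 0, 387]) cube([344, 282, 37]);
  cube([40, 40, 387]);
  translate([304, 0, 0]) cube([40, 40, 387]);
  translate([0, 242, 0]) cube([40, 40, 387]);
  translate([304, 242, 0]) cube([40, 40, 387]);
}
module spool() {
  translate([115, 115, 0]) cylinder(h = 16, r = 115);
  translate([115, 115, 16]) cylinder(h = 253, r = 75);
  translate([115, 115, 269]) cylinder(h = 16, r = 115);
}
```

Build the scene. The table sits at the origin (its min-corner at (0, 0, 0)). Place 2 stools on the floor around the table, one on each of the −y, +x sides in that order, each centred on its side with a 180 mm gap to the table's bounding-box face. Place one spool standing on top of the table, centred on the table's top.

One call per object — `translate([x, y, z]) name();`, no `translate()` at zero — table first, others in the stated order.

table();
translate([388, -462, 0]) stool();
translate([1300, 338, 0]) stool();
translate([445, 364, 757]) spool();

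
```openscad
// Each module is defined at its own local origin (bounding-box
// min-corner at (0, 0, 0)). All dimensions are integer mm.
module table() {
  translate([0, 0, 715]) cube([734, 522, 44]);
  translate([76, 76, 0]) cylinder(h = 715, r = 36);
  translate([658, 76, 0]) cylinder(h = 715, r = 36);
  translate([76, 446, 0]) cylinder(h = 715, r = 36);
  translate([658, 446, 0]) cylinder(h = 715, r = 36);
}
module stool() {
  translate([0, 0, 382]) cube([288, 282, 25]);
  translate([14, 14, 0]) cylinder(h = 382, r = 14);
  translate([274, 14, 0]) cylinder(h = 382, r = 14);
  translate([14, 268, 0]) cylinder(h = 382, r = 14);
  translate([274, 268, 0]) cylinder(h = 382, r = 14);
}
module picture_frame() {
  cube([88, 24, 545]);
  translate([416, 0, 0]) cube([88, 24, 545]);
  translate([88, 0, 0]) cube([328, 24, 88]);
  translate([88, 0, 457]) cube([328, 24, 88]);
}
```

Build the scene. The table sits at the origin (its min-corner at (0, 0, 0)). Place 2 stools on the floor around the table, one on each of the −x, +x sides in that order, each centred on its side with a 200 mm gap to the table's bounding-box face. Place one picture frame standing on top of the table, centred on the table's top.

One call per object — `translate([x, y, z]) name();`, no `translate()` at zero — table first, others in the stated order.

table();
translate([-488, 120, 0]) stool();
translate([934, 120, 0]) stool();
translate([115, 249, 759]) picture_frame();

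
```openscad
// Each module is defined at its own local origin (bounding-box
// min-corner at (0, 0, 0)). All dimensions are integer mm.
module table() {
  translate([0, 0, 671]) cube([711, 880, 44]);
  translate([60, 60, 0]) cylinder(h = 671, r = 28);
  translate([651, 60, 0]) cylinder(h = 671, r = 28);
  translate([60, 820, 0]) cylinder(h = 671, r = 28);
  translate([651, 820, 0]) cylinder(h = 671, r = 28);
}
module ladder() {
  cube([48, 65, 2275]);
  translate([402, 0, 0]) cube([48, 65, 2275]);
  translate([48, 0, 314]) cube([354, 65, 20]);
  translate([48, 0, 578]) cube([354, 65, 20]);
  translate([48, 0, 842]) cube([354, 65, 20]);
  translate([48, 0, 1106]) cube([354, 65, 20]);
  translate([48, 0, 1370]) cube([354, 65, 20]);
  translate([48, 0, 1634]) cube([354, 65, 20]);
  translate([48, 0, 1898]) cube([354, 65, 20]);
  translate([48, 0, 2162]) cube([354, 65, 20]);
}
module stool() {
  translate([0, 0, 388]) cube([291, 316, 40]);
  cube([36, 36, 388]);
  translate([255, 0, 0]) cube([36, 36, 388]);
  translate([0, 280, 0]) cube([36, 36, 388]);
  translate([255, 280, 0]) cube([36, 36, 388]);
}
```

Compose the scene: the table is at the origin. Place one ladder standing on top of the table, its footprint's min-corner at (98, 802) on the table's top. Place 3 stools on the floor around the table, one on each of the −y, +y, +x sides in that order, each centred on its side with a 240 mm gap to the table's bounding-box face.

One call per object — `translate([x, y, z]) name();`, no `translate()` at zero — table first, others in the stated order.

table();
translate([98, 802, 715]) ladder();
translate([210, -556, 0]) stool();
translate([210, 1120, 0]) stool();
translate([951, 282, 0]) stool();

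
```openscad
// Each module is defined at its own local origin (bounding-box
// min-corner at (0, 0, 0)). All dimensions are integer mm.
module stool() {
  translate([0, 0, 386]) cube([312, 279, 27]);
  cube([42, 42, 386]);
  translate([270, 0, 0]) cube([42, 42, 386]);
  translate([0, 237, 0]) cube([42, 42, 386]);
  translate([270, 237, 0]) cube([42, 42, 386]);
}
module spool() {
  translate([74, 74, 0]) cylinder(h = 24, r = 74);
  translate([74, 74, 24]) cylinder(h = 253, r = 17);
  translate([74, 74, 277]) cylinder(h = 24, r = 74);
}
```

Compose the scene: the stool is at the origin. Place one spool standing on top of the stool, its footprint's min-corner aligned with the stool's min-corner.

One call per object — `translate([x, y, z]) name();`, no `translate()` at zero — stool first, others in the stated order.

stool();
translate([0, 0, 413]) spool();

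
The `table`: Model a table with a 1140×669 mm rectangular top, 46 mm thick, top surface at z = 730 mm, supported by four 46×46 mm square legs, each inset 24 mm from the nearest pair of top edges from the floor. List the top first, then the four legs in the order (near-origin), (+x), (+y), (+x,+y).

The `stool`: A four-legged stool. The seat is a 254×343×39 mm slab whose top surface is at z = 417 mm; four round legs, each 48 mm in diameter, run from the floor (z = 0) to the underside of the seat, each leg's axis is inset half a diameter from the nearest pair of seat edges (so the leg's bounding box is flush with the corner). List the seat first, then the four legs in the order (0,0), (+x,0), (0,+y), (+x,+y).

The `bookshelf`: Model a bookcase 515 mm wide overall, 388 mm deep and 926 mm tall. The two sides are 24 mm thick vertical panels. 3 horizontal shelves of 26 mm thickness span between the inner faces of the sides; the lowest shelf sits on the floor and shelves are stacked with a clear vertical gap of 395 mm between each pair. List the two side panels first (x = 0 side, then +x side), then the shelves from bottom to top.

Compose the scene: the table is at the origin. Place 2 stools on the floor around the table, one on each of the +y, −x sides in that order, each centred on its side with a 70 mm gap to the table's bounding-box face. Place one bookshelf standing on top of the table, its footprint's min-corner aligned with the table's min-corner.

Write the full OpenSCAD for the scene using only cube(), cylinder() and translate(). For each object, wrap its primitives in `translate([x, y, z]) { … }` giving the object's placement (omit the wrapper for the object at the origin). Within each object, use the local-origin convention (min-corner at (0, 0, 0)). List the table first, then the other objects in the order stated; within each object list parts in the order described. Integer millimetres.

translate([0, 0, 684]) cube([1140, 669, 46]);
translate([24, 24, 0]) cube([46, 46, 684]);
translate([1070, 24, 0]) cube([46, 46, 684]);
translate([24, 599, 0]) cube([46, 46, 684]);
translate([1070, 599, 0]) cube([46, 46, 684]);
translate([443, 739, 0]) {
  translate([0, 0, 378]) cube([254, 343, 39]);
  translate([24, 24, 0]) cylinder(h = 378, r = 24);
  translate([230, 24, 0]) cylinder(h = 378, r = 24);
  translate([24, 319, 0]) cylinder(h = 378, r = 24);
  translate([230, 319, 0]) cylinder(h = 378, r = 24);
}
translate([-324, 163, 0]) {
  translate([0, 0, 378]) cube([254, 343, 39]);
  translate([24, 24, 0]) cylinder(h = 378, r = 24);
  translate([230, 24, 0]) cylinder(h = 378, r = 24);
  translate([24, 319, 0]) cylinder(h = 378, r = 24);
  translate([230, 319, 0]) cylinder(h = 378, r = 24);
}
translate([0, 0, 730]) {
  cube([24, 388, 926]);
  translate([491, 0, 0]) cube([24, 388, 926]);
  translate([24, 0, 0]) cube([467, 388, 26]);
  translate([24, 0, 421]) cube([467, 388, 26]);
  translate([24, 0, 842]) cube([467, 388, 26]);
}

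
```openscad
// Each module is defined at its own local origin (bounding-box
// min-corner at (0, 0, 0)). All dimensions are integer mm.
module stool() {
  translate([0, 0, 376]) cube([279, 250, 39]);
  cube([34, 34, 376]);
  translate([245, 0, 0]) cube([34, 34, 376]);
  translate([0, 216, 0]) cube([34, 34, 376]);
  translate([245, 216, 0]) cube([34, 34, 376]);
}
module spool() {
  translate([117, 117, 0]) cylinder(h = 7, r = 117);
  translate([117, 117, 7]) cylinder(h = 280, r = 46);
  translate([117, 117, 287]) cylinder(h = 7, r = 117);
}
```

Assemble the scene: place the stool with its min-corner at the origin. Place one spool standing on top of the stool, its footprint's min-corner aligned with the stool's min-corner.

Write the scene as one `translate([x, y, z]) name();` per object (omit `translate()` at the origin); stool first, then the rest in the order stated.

stool();
translate([0, 0, 415]) spool();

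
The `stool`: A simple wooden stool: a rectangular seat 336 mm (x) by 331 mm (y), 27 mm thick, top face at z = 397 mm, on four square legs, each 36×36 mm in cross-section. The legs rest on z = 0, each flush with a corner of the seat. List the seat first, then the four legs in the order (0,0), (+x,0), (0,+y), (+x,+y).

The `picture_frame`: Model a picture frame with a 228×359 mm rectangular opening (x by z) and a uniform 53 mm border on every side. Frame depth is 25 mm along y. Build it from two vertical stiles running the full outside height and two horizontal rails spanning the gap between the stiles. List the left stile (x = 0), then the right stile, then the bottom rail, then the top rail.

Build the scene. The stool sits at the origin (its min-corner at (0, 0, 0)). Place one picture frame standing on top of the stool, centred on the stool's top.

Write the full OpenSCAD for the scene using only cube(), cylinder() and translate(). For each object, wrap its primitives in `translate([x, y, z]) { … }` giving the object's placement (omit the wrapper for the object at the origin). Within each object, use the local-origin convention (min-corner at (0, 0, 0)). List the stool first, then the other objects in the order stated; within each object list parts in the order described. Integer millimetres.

translate([0, 0, 370]) cube([336, 331, 27]);
cube([36, 36, 370]);
translate([300, 0, 0]) cube([36, 36, 370]);
translate([0, 295, 0]) cube([36, 36, 370]);
translate([300, 295, 0]) cube([36, 36, 370]);
translate([1, 153, 397]) {
  cube([53, 25, 465]);
  translate([281, 0, 0]) cube([53, 25, 465]);
  translate([53, 0, 0]) cube([228, 25, 53]);
  translate([53, 0, 412]) cube([228, 25, 53]);
}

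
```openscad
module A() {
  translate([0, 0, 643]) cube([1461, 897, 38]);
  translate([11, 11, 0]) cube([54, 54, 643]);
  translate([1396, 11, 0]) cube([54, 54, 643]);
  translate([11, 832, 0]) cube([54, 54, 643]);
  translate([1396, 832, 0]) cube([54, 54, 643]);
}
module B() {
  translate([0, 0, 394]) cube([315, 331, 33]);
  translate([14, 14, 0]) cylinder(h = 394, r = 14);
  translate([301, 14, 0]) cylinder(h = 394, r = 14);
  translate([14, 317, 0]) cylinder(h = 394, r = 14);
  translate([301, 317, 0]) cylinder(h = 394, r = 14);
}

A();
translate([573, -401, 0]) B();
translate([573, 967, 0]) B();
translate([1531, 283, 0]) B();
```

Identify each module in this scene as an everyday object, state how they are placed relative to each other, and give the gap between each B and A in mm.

A is a table. B is a stool. Three stools sit around the table at the −y, +y, +x sides. The gap between each stool and the table is 70 mm.

Each stool's nearest face is 70 mm from the table's bounding box.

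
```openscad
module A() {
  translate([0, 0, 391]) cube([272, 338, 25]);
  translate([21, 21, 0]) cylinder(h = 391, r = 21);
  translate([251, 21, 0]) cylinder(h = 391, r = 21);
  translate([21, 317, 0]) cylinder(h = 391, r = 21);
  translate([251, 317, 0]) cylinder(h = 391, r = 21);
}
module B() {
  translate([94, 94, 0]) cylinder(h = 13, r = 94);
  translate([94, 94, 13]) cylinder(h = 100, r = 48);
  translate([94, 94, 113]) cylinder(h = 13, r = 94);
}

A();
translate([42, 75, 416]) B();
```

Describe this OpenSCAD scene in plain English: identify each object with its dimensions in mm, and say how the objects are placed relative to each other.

A is a four-legged stool. The seat is 272×338 mm, 25 mm thick, top at z = 416 mm. It stands on four round legs, each 42 mm in diameter, from z = 0 to the seat underside, each leg's axis is inset half a diameter from the nearest pair of seat edges (so the leg's bounding box is flush with the corner).

B is a spool: two coaxial disc flanges of radius 94 mm and thickness 13 mm, joined by a core cylinder of radius 48 mm and height 100 mm. The lower flange rests on z = 0 and the three cylinders share a vertical axis.

The spool is on top of the stool, centred.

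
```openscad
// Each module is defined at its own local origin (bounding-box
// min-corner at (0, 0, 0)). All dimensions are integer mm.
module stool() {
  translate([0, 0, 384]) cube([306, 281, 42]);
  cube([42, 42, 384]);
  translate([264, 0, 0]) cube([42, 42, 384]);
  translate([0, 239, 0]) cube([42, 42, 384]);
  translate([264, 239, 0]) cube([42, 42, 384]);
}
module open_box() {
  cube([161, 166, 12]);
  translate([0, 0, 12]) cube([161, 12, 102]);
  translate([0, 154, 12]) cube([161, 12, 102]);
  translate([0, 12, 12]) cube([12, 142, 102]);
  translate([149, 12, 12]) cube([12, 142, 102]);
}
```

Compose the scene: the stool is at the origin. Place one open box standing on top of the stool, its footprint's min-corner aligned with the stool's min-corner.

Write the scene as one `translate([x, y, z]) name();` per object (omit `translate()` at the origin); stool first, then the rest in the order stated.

stool();
translate([0, 0, 426]) open_box();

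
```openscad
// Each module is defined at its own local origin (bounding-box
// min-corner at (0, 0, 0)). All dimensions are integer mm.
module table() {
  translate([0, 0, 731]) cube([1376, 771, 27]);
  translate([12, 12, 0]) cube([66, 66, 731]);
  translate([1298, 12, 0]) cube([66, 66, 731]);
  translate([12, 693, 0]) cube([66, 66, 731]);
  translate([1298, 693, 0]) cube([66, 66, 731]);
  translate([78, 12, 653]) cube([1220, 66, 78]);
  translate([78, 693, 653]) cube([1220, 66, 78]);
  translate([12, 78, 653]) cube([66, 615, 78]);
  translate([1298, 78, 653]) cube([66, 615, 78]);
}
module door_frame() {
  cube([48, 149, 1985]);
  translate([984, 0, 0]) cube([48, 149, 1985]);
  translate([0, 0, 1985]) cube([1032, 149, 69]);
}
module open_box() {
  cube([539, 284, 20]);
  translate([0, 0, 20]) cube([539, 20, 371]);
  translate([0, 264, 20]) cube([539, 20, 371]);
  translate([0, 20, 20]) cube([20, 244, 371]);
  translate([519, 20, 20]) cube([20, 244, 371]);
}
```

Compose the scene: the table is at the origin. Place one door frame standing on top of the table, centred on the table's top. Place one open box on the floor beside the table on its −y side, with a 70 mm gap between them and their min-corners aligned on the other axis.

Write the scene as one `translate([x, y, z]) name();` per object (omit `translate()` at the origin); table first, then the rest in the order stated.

table();
translate([172, 311, 758]) door_frame();
translate([0, -354, 0]) open_box();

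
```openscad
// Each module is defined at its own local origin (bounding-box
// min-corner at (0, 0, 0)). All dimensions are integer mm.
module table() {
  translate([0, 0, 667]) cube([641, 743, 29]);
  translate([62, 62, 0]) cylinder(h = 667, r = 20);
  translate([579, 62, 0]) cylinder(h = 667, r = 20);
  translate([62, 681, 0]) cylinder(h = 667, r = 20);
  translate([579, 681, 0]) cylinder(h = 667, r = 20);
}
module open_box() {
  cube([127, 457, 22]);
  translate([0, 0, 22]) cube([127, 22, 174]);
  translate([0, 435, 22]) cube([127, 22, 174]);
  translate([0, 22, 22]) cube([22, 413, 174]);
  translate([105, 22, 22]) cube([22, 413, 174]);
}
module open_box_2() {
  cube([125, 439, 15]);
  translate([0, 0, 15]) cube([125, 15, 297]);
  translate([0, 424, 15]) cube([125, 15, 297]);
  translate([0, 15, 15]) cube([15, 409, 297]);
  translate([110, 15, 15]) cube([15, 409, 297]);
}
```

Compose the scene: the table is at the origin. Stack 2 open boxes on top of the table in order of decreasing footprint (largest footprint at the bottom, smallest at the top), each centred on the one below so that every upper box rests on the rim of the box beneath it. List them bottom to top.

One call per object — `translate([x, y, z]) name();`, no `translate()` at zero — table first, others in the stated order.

table();
translate([257, 143, 696]) open_box();
translate([258, 152, 892]) open_box_2();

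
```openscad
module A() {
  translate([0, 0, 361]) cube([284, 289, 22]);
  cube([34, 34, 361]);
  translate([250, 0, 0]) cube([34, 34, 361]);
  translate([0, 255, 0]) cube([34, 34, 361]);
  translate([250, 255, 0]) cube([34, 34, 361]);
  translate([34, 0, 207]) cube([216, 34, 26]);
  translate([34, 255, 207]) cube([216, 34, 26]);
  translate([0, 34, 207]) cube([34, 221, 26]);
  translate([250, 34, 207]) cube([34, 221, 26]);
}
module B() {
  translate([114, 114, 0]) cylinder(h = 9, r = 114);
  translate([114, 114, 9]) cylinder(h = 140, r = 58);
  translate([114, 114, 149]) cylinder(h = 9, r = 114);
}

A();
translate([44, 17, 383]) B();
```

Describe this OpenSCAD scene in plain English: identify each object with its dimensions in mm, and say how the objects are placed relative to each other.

A is a four-legged stool. The seat is 284×289 mm, 22 mm thick, top at z = 383 mm. It stands on four square legs, each 34×34 mm in cross-section, from z = 0 to the seat underside, each flush with a corner of the seat. Four stretchers, 34 mm wide and 26 mm tall, connect adjacent legs with their undersides at z = 207 mm, each running between the inner faces of the legs it joins and aligned with the legs' outer faces on the other axis.

B is a spool: two coaxial disc flanges of radius 114 mm and thickness 9 mm, joined by a core cylinder of radius 58 mm and height 140 mm. The lower flange rests on z = 0 and the three cylinders share a vertical axis.

The spool is on top of the stool.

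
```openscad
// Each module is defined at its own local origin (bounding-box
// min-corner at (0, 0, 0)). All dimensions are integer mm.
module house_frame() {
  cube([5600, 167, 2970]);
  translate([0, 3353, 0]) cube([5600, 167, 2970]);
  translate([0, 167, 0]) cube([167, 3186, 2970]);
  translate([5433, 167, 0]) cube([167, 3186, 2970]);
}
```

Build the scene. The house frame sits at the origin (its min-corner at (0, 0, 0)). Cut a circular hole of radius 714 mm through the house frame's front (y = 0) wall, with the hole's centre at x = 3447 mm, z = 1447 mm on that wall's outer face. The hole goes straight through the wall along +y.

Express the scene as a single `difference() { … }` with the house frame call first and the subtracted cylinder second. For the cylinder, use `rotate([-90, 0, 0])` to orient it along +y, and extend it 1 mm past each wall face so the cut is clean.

difference() {
  house_frame();
  translate([3447, -1, 1447]) rotate([-90, 0, 0]) cylinder(h = 169, r = 714);
}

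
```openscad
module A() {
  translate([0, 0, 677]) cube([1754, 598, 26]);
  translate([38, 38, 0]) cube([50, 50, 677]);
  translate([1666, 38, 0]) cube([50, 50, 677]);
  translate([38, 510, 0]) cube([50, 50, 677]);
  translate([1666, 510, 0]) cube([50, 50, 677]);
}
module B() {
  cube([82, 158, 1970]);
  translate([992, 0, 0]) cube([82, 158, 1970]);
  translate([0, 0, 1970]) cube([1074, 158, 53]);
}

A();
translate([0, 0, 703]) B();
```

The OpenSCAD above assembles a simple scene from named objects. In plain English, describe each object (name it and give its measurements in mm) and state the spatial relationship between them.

A is a rectangular dining table. The top is 1754×598×26 mm with its upper surface at z = 703 mm. It stands on four 50×50 mm square legs, each inset 38 mm from the nearest pair of top edges, running from the floor to the underside of the top.

B is a door frame. The clear opening is 910 mm wide and 1970 mm high. Two 82 mm wide jambs, 158 mm deep, stand either side of the opening from the floor to the top of the opening. A 53 mm thick head sits across the top of both jambs, spanning the full outside width of the frame.

The door frame is on top of the table.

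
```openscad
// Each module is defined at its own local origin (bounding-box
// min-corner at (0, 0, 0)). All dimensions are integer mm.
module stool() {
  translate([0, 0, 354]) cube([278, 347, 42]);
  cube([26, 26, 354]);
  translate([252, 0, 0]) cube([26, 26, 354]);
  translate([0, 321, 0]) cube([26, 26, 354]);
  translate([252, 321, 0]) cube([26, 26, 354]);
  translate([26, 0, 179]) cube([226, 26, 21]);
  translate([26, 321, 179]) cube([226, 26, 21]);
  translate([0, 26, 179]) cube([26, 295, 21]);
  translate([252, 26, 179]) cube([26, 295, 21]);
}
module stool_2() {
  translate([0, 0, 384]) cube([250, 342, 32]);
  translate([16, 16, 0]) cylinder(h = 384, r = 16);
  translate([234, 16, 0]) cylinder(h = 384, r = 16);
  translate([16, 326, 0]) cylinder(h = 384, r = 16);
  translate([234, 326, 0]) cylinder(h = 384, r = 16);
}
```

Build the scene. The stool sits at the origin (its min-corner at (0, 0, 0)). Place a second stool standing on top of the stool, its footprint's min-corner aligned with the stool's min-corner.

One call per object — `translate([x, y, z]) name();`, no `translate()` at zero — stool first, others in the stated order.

stool();
translate([0, 0, 396]) stool_2();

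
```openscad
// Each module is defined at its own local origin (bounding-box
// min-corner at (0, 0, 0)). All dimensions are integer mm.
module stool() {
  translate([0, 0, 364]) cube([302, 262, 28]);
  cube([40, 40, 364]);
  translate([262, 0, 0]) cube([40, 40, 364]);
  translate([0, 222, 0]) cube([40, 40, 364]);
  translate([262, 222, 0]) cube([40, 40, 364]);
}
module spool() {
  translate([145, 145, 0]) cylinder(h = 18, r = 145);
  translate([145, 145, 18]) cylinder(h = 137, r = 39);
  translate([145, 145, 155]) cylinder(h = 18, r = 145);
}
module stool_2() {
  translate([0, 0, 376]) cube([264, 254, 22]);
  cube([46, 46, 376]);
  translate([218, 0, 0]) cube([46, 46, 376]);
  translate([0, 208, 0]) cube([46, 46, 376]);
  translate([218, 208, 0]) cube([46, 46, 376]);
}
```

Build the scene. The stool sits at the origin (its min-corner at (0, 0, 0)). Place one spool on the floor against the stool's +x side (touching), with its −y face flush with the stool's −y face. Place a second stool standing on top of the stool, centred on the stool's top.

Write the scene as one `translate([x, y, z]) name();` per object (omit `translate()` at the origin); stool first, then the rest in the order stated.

stool();
translate([302, 0, 0]) spool();
translate([19, 4, 392]) stool_2();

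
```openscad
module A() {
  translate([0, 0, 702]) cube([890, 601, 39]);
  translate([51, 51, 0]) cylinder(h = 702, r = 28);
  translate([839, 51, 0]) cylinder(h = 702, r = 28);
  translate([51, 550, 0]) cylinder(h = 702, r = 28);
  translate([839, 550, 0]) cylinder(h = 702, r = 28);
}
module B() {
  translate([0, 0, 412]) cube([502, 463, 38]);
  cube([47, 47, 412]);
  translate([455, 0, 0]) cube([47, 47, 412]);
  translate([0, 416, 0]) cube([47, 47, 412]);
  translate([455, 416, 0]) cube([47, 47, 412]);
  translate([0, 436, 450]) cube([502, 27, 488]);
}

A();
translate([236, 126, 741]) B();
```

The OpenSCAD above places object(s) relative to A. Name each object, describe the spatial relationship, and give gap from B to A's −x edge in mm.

The chair's min-x is at 236; the table's min-x is 0; gap = 236 mm.

A is a table. B is a chair. The chair is on top of the table. The gap from the chair to the table's −x edge is 236 mm.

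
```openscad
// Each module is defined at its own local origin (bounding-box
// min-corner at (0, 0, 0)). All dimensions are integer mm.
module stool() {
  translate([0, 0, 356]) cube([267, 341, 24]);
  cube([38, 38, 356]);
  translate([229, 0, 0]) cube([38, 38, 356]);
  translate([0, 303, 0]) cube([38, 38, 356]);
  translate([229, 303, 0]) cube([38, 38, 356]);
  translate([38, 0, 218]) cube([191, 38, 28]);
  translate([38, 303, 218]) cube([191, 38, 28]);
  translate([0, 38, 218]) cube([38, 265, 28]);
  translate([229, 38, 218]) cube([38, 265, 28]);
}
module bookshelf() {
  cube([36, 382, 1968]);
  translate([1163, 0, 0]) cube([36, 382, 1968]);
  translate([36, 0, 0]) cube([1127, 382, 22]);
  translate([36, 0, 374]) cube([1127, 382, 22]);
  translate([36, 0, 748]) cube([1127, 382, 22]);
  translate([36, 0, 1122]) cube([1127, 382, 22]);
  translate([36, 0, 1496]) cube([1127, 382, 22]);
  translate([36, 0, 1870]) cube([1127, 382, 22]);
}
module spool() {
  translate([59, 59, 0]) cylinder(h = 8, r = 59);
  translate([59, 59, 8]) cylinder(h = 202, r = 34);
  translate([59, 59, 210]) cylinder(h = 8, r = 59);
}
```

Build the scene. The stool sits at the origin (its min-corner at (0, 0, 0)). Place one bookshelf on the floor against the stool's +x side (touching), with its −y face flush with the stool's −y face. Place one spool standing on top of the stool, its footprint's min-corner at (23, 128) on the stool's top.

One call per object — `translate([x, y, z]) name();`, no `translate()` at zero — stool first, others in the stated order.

stool();
translate([267, 0, 0]) bookshelf();
translate([23, 128, 380]) spool();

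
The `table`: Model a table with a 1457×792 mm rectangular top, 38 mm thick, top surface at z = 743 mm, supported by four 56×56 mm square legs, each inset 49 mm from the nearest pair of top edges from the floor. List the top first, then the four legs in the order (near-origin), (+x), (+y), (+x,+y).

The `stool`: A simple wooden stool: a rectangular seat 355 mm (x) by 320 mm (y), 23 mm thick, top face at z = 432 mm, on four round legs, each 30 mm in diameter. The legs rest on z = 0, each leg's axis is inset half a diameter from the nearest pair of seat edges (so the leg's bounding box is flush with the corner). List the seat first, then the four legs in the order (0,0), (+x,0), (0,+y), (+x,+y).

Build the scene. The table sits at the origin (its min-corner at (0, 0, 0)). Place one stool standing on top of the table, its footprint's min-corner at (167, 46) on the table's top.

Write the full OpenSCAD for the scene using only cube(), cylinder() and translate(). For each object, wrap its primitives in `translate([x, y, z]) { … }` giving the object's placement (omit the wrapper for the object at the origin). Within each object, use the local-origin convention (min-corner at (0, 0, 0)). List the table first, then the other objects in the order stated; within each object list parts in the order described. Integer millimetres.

translate([0, 0, 705]) cube([1457, 792, 38]);
translate([49, 49, 0]) cube([56, 56, 705]);
translate([1352, 49, 0]) cube([56, 56, 705]);
translate([49, 687, 0]) cube([56, 56, 705]);
translate([1352, 687, 0]) cube([56, 56, 705]);
translate([167, 46, 743]) {
  translate([0, 0, 409]) cube([355, 320, 23]);
  translate([15, 15, 0]) cylinder(h = 409, r = 15);
  translate([340, 15, 0]) cylinder(h = 409, r = 15);
  translate([15, 305, 0]) cylinder(h = 409, r = 15);
  translate([340, 305, 0]) cylinder(h = 409, r = 15);
}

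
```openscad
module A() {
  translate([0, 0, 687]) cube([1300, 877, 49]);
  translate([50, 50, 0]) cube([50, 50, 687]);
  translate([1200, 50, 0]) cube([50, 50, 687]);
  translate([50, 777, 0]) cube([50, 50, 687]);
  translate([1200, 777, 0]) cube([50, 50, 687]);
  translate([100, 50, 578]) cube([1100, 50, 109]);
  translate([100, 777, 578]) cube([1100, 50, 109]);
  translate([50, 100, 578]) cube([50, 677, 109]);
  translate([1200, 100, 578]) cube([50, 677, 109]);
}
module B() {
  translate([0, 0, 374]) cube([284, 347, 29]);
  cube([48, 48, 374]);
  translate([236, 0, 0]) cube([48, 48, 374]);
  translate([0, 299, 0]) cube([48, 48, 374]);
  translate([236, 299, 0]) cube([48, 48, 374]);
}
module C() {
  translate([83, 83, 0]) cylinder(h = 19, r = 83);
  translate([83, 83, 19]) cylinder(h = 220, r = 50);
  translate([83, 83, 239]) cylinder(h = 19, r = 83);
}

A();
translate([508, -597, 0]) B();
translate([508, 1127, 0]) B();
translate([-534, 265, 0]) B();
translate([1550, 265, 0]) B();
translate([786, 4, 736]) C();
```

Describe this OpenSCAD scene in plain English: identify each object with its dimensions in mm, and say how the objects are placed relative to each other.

A is a table with a 1300×877 mm rectangular top, 49 mm thick, top surface at z = 736 mm, supported by four 50×50 mm square legs, each inset 50 mm from the nearest pair of top edges, running from the floor. Four apron rails, 50 mm thick and 109 mm tall, run between adjacent legs with their top edges flush with the underside of the top and their outer faces flush with the legs' outer faces.

B is a simple wooden stool: a rectangular seat 284 mm (x) by 347 mm (y), 29 mm thick, top face at z = 403 mm, on four square legs, each 48×48 mm in cross-section. The legs rest on z = 0, each flush with a corner of the seat.

C is a spool: two coaxial disc flanges of radius 83 mm and thickness 19 mm, joined by a core cylinder of radius 50 mm and height 220 mm. The lower flange rests on z = 0 and the three cylinders share a vertical axis.

Four stools sit around the table at the −y, +y, −x, +x sides. The spool is on top of the table.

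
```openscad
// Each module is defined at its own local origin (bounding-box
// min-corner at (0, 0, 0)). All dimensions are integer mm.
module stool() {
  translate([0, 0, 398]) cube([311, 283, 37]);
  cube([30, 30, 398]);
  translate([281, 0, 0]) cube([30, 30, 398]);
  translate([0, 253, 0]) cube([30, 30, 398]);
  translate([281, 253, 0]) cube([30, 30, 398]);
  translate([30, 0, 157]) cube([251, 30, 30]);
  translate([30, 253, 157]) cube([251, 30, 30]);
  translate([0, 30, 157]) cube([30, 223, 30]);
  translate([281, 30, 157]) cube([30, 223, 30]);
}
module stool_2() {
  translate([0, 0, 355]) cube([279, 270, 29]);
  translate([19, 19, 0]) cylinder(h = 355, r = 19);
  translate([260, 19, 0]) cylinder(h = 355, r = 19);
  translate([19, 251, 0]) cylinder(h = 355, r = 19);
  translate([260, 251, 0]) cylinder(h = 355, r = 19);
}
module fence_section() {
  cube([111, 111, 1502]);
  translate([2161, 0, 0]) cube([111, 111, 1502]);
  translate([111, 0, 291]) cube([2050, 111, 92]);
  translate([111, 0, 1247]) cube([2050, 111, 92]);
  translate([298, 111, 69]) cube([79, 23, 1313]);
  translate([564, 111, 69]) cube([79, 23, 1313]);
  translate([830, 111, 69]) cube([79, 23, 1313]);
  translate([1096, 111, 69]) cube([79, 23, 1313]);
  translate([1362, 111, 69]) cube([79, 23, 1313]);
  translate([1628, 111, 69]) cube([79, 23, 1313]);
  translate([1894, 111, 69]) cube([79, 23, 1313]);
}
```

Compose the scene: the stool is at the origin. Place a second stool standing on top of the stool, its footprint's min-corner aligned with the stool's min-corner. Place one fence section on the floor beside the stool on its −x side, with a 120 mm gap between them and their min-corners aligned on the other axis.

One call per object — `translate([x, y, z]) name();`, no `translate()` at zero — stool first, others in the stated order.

stool();
translate([0, 0, 435]) stool_2();
translate([-2392, 0, 0]) fence_section();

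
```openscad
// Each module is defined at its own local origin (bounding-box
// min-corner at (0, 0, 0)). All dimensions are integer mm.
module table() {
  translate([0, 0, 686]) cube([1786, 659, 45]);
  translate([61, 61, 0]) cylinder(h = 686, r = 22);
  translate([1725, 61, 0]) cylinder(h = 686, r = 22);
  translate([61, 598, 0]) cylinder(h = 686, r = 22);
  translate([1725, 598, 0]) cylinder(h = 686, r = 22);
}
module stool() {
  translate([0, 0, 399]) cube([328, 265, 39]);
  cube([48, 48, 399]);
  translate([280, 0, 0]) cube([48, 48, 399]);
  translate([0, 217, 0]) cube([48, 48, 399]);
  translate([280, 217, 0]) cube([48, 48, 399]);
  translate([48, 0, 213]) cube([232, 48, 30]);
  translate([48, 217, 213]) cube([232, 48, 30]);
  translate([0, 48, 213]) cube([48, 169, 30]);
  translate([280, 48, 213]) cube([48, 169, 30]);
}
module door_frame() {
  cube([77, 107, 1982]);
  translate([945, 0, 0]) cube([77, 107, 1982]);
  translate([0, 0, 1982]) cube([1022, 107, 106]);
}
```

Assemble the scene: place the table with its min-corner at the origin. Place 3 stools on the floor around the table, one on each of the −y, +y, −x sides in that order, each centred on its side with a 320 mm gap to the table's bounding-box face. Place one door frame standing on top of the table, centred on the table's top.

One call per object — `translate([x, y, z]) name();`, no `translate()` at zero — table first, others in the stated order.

table();
translate([729, -585, 0]) stool();
translate([729, 979, 0]) stool();
translate([-648, 197, 0]) stool();
translate([382, 276, 731]) door_frame();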